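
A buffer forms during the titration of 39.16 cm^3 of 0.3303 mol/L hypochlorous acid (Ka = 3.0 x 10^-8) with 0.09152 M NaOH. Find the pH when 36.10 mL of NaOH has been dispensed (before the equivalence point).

7.06

Initial n(HClO) = 0.3303 x 0.03916 = 0.01293 mol.
n(NaOH) added = 0.09152 x 0.03610 = 0.003304 mol, converting that many moles of HClO to ClO-.
Remaining n(HClO) = 0.009631 mol; n(ClO-) = 0.003304 mol.
By Henderson-Hasselbalch, pH = pKa + log([A^-]/[HA]) = 7.52 + log(0.003304/0.009631) = 7.52 + (-0.46) = 7.06.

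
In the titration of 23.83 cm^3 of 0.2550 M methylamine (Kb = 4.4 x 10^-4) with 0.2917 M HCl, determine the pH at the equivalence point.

5.75

n(CH3NH2) = 0.2550 x 0.02383 = 0.006077 mol; V(HCl) at equivalence = 0.006077/0.2917 = 0.02083 L.
At equivalence the base is fully converted to CH3NH3+; total volume = 0.04466 L, so [CH3NH3+] = 0.006077/0.04466 = 0.1361 M.
Ka(CH3NH3+) = Kw/Kb = 1.0e-14 / 4.4 x 10^-4 = 2.27e-11.
[H^+] = sqrt(Ka x [CH3NH3+]) = sqrt(2.27e-11 x 0.1361) = 1.76e-6 M.
pH = -log(1.76e-6) = 5.75.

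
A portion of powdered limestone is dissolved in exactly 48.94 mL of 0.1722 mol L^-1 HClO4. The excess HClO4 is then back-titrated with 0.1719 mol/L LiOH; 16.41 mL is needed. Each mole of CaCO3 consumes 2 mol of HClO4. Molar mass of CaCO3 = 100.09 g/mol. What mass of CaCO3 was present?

0.281 g

Total n(HClO4) added = 0.1722 x 0.04894 = 0.008427 mol.
n(LiOH) used = 0.1719 x 0.01641 = 0.002821 mol, which equals the excess n(HClO4).
So n(HClO4) consumed by the sample = 0.008427 - 0.002821 = 0.005607 mol.
n(CaCO3) = 0.005607 / 2 = 0.002803 mol.
mass = 0.002803 mol x 100.09 g/mol = 0.281 g.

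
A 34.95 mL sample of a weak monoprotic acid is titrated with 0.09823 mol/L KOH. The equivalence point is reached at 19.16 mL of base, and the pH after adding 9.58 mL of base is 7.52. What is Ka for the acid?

9.58 mL is half of the equivalence volume, so this is the half-equivalence point where [HA] = [A^-].
At half-equivalence pH = pKa, so pKa = 7.52.
Ka = 10^(-7.52) = 3.0 x 10^-8.

3.0 x 10^-8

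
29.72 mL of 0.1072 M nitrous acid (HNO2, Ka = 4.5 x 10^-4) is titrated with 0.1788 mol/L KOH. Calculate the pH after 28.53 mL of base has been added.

n(acid) = 0.1072 x 0.02972 = 0.003186 mol; n(KOH) added = 0.1788 x 0.02853 = 0.005101 mol.
Base is in excess by 0.005101 - 0.003186 = 0.001915 mol in a total volume of 0.05825 L.
[OH^-] = 0.001915/0.05825 = 0.03288 M, so pOH = 1.48 and pH = 14.00 - 1.48 = 12.52.

12.52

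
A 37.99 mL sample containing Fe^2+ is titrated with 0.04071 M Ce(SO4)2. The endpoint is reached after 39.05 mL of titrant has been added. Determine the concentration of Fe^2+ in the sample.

n(Ce(SO4)2) = 0.04071 x 0.03905 = 0.001590 mol.
From the balanced equation, 1 mol Ce(SO4)2 reacts with 1 mol Fe^2+, so n(Fe^2+) = 0.001590 x 1/1 = 0.001590 mol.
[Fe^2+] = 0.001590 / 0.03799 L = 0.0418 M.

0.0418 M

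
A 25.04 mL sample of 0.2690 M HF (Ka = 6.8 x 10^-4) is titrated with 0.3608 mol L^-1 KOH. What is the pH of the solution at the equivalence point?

8.18

n(HF) = 0.2690 x 0.02504 = 0.006736 mol; V(KOH) at equivalence = 0.006736/0.3608 = 0.01867 L.
At equivalence all the acid is converted to F-; total volume = 0.02504 + 0.01867 = 0.04371 L, so [F-] = 0.006736/0.04371 = 0.1541 M.
Kb = Kw/Ka = 1.0e-14 / 6.8 x 10^-4 = 1.47e-11.
[OH^-] = sqrt(Kb x [F-]) = sqrt(1.47e-11 x 0.1541) = 1.51e-6 M.
pOH = 5.82, so pH = 14.00 - 5.82 = 8.18.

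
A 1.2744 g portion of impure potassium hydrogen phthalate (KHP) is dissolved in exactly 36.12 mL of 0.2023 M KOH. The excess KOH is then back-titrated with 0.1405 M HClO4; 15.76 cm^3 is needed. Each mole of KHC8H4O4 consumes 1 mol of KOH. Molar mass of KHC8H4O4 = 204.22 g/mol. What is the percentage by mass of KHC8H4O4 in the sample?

81.6%

Total n(KOH) added = 0.2023 x 0.03612 = 0.007307 mol.
n(HClO4) used = 0.1405 x 0.01576 = 0.002214 mol, which equals the excess n(KOH).
So n(KOH) consumed by the sample = 0.007307 - 0.002214 = 0.005093 mol.
n(KHC8H4O4) = 0.005093 / 1 = 0.005093 mol.
mass KHC8H4O4 = 0.005093 x 204.22 = 1.040 g, so %KHC8H4O4 = 1.040/1.2744 x 100 = 81.6%.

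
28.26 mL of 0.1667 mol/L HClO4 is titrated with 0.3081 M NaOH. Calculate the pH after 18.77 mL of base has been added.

12.36

n(acid) = 0.1667 x 0.02826 = 0.004711 mol; n(NaOH) added = 0.3081 x 0.01877 = 0.005783 mol.
Base is in excess by 0.005783 - 0.004711 = 0.001072 mol in a total volume of 0.04703 L.
[OH^-] = 0.001072/0.04703 = 0.02280 M, so pOH = 1.64 and pH = 14.00 - 1.64 = 12.36.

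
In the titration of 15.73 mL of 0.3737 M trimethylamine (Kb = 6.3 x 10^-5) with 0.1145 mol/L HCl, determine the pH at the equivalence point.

5.43

n((CH3)3N) = 0.3737 x 0.01573 = 0.005878 mol; V(HCl) at equivalence = 0.005878/0.1145 = 0.05134 L.
At equivalence the base is fully converted to (CH3)3NH+; total volume = 0.06707 L, so [(CH3)3NH+] = 0.005878/0.06707 = 0.08765 M.
Ka((CH3)3NH+) = Kw/Kb = 1.0e-14 / 6.3 x 10^-5 = 1.59e-10.
[H^+] = sqrt(Ka x [(CH3)3NH+]) = sqrt(1.59e-10 x 0.08765) = 3.73e-6 M.
pH = -log(3.73e-6) = 5.43.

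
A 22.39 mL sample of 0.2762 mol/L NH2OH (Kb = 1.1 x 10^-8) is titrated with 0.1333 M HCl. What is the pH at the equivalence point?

3.54

n(NH2OH) = 0.2762 x 0.02239 = 0.006184 mol; V(HCl) at equivalence = 0.006184/0.1333 = 0.04639 L.
At equivalence the base is fully converted to NH3OH+; total volume = 0.06878 L, so [NH3OH+] = 0.006184/0.06878 = 0.08991 M.
Ka(NH3OH+) = Kw/Kb = 1.0e-14 / 1.1 x 10^-8 = 9.09e-7.
[H^+] = sqrt(Ka x [NH3OH+]) = sqrt(9.09e-7 x 0.08991) = 0.000286 M.
pH = -log(0.000286) = 3.54.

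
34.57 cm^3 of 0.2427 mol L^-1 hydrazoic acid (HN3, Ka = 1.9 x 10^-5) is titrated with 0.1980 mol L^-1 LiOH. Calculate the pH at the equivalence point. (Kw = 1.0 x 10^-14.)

n(HN3) = 0.2427 x 0.03457 = 0.008390 mol; V(LiOH) at equivalence = 0.008390/0.1980 = 0.04237 L.
At equivalence all the acid is converted to N3-; total volume = 0.03457 + 0.04237 = 0.07694 L, so [N3-] = 0.008390/0.07694 = 0.1090 M.
Kb = Kw/Ka = 1.0e-14 / 1.9 x 10^-5 = 5.26e-10.
[OH^-] = sqrt(Kb x [N3-]) = sqrt(5.26e-10 x 0.1090) = 7.58e-6 M.
pOH = 5.12, so pH = 14.00 - 5.12 = 8.88.

8.88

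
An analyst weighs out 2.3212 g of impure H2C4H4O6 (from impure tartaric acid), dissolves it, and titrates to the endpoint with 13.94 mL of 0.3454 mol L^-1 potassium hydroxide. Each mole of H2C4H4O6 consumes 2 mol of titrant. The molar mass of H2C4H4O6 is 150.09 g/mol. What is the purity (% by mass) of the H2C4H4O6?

15.6%

n(KOH) = 0.3454 x 0.01394 = 0.004815 mol.
n(H2C4H4O6) = 0.004815 / 2 = 0.002407 mol.
mass of H2C4H4O6 = 0.002407 x 150.09 = 0.3613 g.
% purity = 0.3613 / 2.3212 x 100 = 15.6%.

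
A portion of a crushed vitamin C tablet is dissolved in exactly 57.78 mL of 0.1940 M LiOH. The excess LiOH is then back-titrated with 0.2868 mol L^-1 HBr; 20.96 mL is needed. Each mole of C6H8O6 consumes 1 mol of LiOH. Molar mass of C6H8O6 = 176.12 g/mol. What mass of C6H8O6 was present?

0.915 g

Total n(LiOH) added = 0.1940 x 0.05778 = 0.01121 mol.
n(HBr) used = 0.2868 x 0.02096 = 0.006011 mol, which equals the excess n(LiOH).
So n(LiOH) consumed by the sample = 0.01121 - 0.006011 = 0.005198 mol.
n(C6H8O6) = 0.005198 / 1 = 0.005198 mol.
mass = 0.005198 mol x 176.12 g/mol = 0.915 g.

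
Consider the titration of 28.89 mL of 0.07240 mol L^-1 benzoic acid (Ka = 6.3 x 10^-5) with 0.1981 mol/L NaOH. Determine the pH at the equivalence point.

n(C6H5COOH) = 0.07240 x 0.02889 = 0.002092 mol; V(NaOH) at equivalence = 0.002092/0.1981 = 0.01056 L.
At equivalence all the acid is converted to C6H5COO-; total volume = 0.02889 + 0.01056 = 0.03945 L, so [C6H5COO-] = 0.002092/0.03945 = 0.05302 M.
Kb = Kw/Ka = 1.0e-14 / 6.3 x 10^-5 = 1.59e-10.
[OH^-] = sqrt(Kb x [C6H5COO-]) = sqrt(1.59e-10 x 0.05302) = 2.90e-6 M.
pOH = 5.54, so pH = 14.00 - 5.54 = 8.46.

8.46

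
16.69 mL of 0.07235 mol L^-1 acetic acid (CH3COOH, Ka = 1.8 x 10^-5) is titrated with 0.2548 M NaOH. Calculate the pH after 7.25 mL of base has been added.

n(acid) = 0.07235 x 0.01669 = 0.001208 mol; n(NaOH) added = 0.2548 x 0.007250 = 0.001847 mol.
Base is in excess by 0.001847 - 0.001208 = 0.0006398 mol in a total volume of 0.02394 L.
[OH^-] = 0.0006398/0.02394 = 0.02672 M, so pOH = 1.57 and pH = 14.00 - 1.57 = 12.43.

12.43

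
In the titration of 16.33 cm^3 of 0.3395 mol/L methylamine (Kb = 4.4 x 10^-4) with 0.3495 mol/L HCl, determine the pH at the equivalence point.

n(CH3NH2) = 0.3395 x 0.01633 = 0.005544 mol; V(HCl) at equivalence = 0.005544/0.3495 = 0.01586 L.
At equivalence the base is fully converted to CH3NH3+; total volume = 0.03219 L, so [CH3NH3+] = 0.005544/0.03219 = 0.1722 M.
Ka(CH3NH3+) = Kw/Kb = 1.0e-14 / 4.4 x 10^-4 = 2.27e-11.
[H^+] = sqrt(Ka x [CH3NH3+]) = sqrt(2.27e-11 x 0.1722) = 1.98e-6 M.
pH = -log(1.98e-6) = 5.70.

5.70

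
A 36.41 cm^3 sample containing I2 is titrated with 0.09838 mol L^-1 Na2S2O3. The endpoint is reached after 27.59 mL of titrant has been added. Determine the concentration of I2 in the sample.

n(Na2S2O3) = 0.09838 x 0.02759 = 0.002714 mol.
From the balanced equation, 2 mol Na2S2O3 reacts with 1 mol I2, so n(I2) = 0.002714 x 1/2 = 0.001357 mol.
[I2] = 0.001357 / 0.03641 L = 0.0373 M.

0.0373 M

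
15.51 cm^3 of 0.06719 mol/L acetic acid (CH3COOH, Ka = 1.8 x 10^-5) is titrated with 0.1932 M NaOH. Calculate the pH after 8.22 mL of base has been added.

n(acid) = 0.06719 x 0.01551 = 0.001042 mol; n(NaOH) added = 0.1932 x 0.008220 = 0.001588 mol.
Base is in excess by 0.001588 - 0.001042 = 0.0005460 mol in a total volume of 0.02373 L.
[OH^-] = 0.0005460/0.02373 = 0.02301 M, so pOH = 1.64 and pH = 14.00 - 1.64 = 12.36.

12.36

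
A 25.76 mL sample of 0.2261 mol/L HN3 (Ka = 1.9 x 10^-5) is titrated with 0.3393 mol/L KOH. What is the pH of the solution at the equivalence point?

8.93

n(HN3) = 0.2261 x 0.02576 = 0.005824 mol; V(KOH) at equivalence = 0.005824/0.3393 = 0.01717 L.
At equivalence all the acid is converted to N3-; total volume = 0.02576 + 0.01717 = 0.04293 L, so [N3-] = 0.005824/0.04293 = 0.1357 M.
Kb = Kw/Ka = 1.0e-14 / 1.9 x 10^-5 = 5.26e-10.
[OH^-] = sqrt(Kb x [N3-]) = sqrt(5.26e-10 x 0.1357) = 8.45e-6 M.
pOH = 5.07, so pH = 14.00 - 5.07 = 8.93.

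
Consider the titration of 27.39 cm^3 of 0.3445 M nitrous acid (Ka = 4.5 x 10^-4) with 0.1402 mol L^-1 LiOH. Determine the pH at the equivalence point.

8.17

n(HNO2) = 0.3445 x 0.02739 = 0.009436 mol; V(LiOH) at equivalence = 0.009436/0.1402 = 0.06730 L.
At equivalence all the acid is converted to NO2-; total volume = 0.02739 + 0.06730 = 0.09469 L, so [NO2-] = 0.009436/0.09469 = 0.09965 M.
Kb = Kw/Ka = 1.0e-14 / 4.5 x 10^-4 = 2.22e-11.
[OH^-] = sqrt(Kb x [NO2-]) = sqrt(2.22e-11 x 0.09965) = 1.49e-6 M.
pOH = 5.83, so pH = 14.00 - 5.83 = 8.17.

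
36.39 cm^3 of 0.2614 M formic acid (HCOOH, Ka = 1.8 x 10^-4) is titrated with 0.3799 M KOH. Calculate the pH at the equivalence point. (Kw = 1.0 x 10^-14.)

n(HCOOH) = 0.2614 x 0.03639 = 0.009512 mol; V(KOH) at equivalence = 0.009512/0.3799 = 0.02504 L.
At equivalence all the acid is converted to HCOO-; total volume = 0.03639 + 0.02504 = 0.06143 L, so [HCOO-] = 0.009512/0.06143 = 0.1549 M.
Kb = Kw/Ka = 1.0e-14 / 1.8 x 10^-4 = 5.56e-11.
[OH^-] = sqrt(Kb x [HCOO-]) = sqrt(5.56e-11 x 0.1549) = 2.93e-6 M.
pOH = 5.53, so pH = 14.00 - 5.53 = 8.47.

8.47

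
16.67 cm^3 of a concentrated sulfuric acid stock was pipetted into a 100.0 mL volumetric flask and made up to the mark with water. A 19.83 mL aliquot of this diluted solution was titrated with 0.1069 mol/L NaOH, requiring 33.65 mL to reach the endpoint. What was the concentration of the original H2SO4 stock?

n(NaOH) = 0.1069 x 0.03365 = 0.003597 mol.
n(H2SO4) in the aliquot = 0.003597 x 1/2 = 0.001799 mol.
[diluted H2SO4] = 0.001799 / 0.01983 = 0.09070 M.
Dilution factor = 100.0/16.67 = 5.999, so [stock] = 0.09070 x 5.999 = 0.544 M.

0.544 M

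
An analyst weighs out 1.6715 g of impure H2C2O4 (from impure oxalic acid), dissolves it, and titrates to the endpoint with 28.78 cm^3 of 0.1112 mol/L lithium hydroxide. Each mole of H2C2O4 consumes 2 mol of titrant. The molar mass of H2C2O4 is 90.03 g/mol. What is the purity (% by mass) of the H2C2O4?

n(LiOH) = 0.1112 x 0.02878 = 0.003200 mol.
n(H2C2O4) = 0.003200 / 2 = 0.001600 mol.
mass of H2C2O4 = 0.001600 x 90.03 = 0.1441 g.
% purity = 0.1441 / 1.6715 x 100 = 8.62%.

8.62%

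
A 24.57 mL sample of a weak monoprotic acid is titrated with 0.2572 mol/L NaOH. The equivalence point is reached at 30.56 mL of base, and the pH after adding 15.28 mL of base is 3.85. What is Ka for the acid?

1.4 x 10^-4

15.28 mL is half of the equivalence volume, so this is the half-equivalence point where [HA] = [A^-].
At half-equivalence pH = pKa, so pKa = 3.85.
Ka = 10^(-3.85) = 1.4 x 10^-4.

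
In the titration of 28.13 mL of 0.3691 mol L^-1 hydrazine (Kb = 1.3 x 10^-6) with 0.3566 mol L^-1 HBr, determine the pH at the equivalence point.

4.43

n(N2H4) = 0.3691 x 0.02813 = 0.01038 mol; V(HBr) at equivalence = 0.01038/0.3566 = 0.02912 L.
At equivalence the base is fully converted to N2H5+; total volume = 0.05725 L, so [N2H5+] = 0.01038/0.05725 = 0.1814 M.
Ka(N2H5+) = Kw/Kb = 1.0e-14 / 1.3 x 10^-6 = 7.69e-9.
[H^+] = sqrt(Ka x [N2H5+]) = sqrt(7.69e-9 x 0.1814) = 3.74e-5 M.
pH = -log(3.74e-5) = 4.43.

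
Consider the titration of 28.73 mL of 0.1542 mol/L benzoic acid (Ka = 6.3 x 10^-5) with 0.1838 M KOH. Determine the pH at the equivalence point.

n(C6H5COOH) = 0.1542 x 0.02873 = 0.004430 mol; V(KOH) at equivalence = 0.004430/0.1838 = 0.02410 L.
At equivalence all the acid is converted to C6H5COO-; total volume = 0.02873 + 0.02410 = 0.05283 L, so [C6H5COO-] = 0.004430/0.05283 = 0.08385 M.
Kb = Kw/Ka = 1.0e-14 / 6.3 x 10^-5 = 1.59e-10.
[OH^-] = sqrt(Kb x [C6H5COO-]) = sqrt(1.59e-10 x 0.08385) = 3.65e-6 M.
pOH = 5.44, so pH = 14.00 - 5.44 = 8.56.

8.56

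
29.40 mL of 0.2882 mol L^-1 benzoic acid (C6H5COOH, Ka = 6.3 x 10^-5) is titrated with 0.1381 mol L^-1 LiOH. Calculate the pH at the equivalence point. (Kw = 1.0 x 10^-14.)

n(C6H5COOH) = 0.2882 x 0.02940 = 0.008473 mol; V(LiOH) at equivalence = 0.008473/0.1381 = 0.06135 L.
At equivalence all the acid is converted to C6H5COO-; total volume = 0.02940 + 0.06135 = 0.09075 L, so [C6H5COO-] = 0.008473/0.09075 = 0.09336 M.
Kb = Kw/Ka = 1.0e-14 / 6.3 x 10^-5 = 1.59e-10.
[OH^-] = sqrt(Kb x [C6H5COO-]) = sqrt(1.59e-10 x 0.09336) = 3.85e-6 M.
pOH = 5.41, so pH = 14.00 - 5.41 = 8.59.

8.59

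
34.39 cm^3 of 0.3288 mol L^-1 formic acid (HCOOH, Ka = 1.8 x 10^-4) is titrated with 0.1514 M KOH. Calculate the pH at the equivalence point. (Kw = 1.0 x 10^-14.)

n(HCOOH) = 0.3288 x 0.03439 = 0.01131 mol; V(KOH) at equivalence = 0.01131/0.1514 = 0.07469 L.
At equivalence all the acid is converted to HCOO-; total volume = 0.03439 + 0.07469 = 0.1091 L, so [HCOO-] = 0.01131/0.1091 = 0.1037 M.
Kb = Kw/Ka = 1.0e-14 / 1.8 x 10^-4 = 5.56e-11.
[OH^-] = sqrt(Kb x [HCOO-]) = sqrt(5.56e-11 x 0.1037) = 2.40e-6 M.
pOH = 5.62, so pH = 14.00 - 5.62 = 8.38.

8.38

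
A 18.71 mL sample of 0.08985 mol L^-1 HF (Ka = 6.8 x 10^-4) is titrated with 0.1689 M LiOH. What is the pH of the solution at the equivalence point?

n(HF) = 0.08985 x 0.01871 = 0.001681 mol; V(LiOH) at equivalence = 0.001681/0.1689 = 0.009953 L.
At equivalence all the acid is converted to F-; total volume = 0.01871 + 0.009953 = 0.02866 L, so [F-] = 0.001681/0.02866 = 0.05865 M.
Kb = Kw/Ka = 1.0e-14 / 6.8 x 10^-4 = 1.47e-11.
[OH^-] = sqrt(Kb x [F-]) = sqrt(1.47e-11 x 0.05865) = 9.29e-7 M.
pOH = 6.03, so pH = 14.00 - 6.03 = 7.97.

7.97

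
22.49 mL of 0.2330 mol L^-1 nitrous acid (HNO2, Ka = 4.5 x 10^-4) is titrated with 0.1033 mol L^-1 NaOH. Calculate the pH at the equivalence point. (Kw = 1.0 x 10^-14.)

8.10

n(HNO2) = 0.2330 x 0.02249 = 0.005240 mol; V(NaOH) at equivalence = 0.005240/0.1033 = 0.05073 L.
At equivalence all the acid is converted to NO2-; total volume = 0.02249 + 0.05073 = 0.07322 L, so [NO2-] = 0.005240/0.07322 = 0.07157 M.
Kb = Kw/Ka = 1.0e-14 / 4.5 x 10^-4 = 2.22e-11.
[OH^-] = sqrt(Kb x [NO2-]) = sqrt(2.22e-11 x 0.07157) = 1.26e-6 M.
pOH = 5.90, so pH = 14.00 - 5.90 = 8.10.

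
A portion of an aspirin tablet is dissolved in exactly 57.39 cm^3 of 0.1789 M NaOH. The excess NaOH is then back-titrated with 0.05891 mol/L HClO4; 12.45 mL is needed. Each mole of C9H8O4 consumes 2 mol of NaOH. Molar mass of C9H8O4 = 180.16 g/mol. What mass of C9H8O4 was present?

0.859 g

Total n(NaOH) added = 0.1789 x 0.05739 = 0.01027 mol.
n(HClO4) used = 0.05891 x 0.01245 = 0.0007334 mol, which equals the excess n(NaOH).
So n(NaOH) consumed by the sample = 0.01027 - 0.0007334 = 0.009534 mol.
n(C9H8O4) = 0.009534 / 2 = 0.004767 mol.
mass = 0.004767 mol x 180.16 g/mol = 0.859 g.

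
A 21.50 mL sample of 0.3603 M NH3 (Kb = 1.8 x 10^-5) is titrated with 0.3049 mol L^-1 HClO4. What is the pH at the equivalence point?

n(NH3) = 0.3603 x 0.02150 = 0.007746 mol; V(HClO4) at equivalence = 0.007746/0.3049 = 0.02541 L.
At equivalence the base is fully converted to NH4+; total volume = 0.04691 L, so [NH4+] = 0.007746/0.04691 = 0.1651 M.
Ka(NH4+) = Kw/Kb = 1.0e-14 / 1.8 x 10^-5 = 5.56e-10.
[H^+] = sqrt(Ka x [NH4+]) = sqrt(5.56e-10 x 0.1651) = 9.58e-6 M.
pH = -log(9.58e-6) = 5.02.

5.02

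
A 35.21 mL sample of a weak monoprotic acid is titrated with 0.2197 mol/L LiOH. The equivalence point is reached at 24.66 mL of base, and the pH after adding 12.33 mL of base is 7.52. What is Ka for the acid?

12.33 mL is half of the equivalence volume, so this is the half-equivalence point where [HA] = [A^-].
At half-equivalence pH = pKa, so pKa = 7.52.
Ka = 10^(-7.52) = 3.0 x 10^-8.

3.0 x 10^-8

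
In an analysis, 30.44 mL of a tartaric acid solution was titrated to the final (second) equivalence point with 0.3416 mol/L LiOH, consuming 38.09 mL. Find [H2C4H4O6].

0.214 M

n(LiOH) = 0.3416 x 0.03809 = 0.01301 mol.
At the final (second) equivalence point, 2 mol OH^- react per mol H2C4H4O6, so n(H2C4H4O6) = 0.01301 / 2 = 0.006506 mol.
[H2C4H4O6] = 0.006506 / 0.03044 L = 0.214 M.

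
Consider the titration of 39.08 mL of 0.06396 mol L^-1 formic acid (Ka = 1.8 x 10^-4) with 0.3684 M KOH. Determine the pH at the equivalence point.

n(HCOOH) = 0.06396 x 0.03908 = 0.002500 mol; V(KOH) at equivalence = 0.002500/0.3684 = 0.006785 L.
At equivalence all the acid is converted to HCOO-; total volume = 0.03908 + 0.006785 = 0.04586 L, so [HCOO-] = 0.002500/0.04586 = 0.05450 M.
Kb = Kw/Ka = 1.0e-14 / 1.8 x 10^-4 = 5.56e-11.
[OH^-] = sqrt(Kb x [HCOO-]) = sqrt(5.56e-11 x 0.05450) = 1.74e-6 M.
pOH = 5.76, so pH = 14.00 - 5.76 = 8.24.

8.24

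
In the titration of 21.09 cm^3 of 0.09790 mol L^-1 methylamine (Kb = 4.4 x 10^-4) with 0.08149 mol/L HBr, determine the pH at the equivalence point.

n(CH3NH2) = 0.09790 x 0.02109 = 0.002065 mol; V(HBr) at equivalence = 0.002065/0.08149 = 0.02534 L.
At equivalence the base is fully converted to CH3NH3+; total volume = 0.04643 L, so [CH3NH3+] = 0.002065/0.04643 = 0.04447 M.
Ka(CH3NH3+) = Kw/Kb = 1.0e-14 / 4.4 x 10^-4 = 2.27e-11.
[H^+] = sqrt(Ka x [CH3NH3+]) = sqrt(2.27e-11 x 0.04447) = 1.01e-6 M.
pH = -log(1.01e-6) = 6.00.

6.00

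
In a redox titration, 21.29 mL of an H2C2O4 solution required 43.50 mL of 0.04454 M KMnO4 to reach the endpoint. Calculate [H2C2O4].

0.228 M

n(KMnO4) = 0.04454 x 0.04350 = 0.001937 mol.
From the balanced equation, 2 mol KMnO4 reacts with 5 mol H2C2O4, so n(H2C2O4) = 0.001937 x 5/2 = 0.004844 mol.
[H2C2O4] = 0.004844 / 0.02129 L = 0.228 M.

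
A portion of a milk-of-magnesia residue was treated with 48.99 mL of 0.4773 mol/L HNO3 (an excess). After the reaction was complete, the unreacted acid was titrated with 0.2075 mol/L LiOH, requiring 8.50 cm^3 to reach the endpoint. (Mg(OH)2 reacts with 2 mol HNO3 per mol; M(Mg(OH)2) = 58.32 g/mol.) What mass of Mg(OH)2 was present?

0.630 g

Total n(HNO3) added = 0.4773 x 0.04899 = 0.02338 mol.
n(LiOH) used = 0.2075 x 0.008500 = 0.001764 mol, which equals the excess n(HNO3).
So n(HNO3) consumed by the sample = 0.02338 - 0.001764 = 0.02162 mol.
n(Mg(OH)2) = 0.02162 / 2 = 0.01081 mol.
mass = 0.01081 mol x 58.32 g/mol = 0.630 g.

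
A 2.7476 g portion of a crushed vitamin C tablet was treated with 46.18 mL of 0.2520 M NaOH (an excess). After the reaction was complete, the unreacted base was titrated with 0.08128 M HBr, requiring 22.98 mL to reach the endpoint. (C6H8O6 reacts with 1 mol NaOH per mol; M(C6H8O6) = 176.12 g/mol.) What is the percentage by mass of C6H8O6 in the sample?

62.6%

Total n(NaOH) added = 0.2520 x 0.04618 = 0.01164 mol.
n(HBr) used = 0.08128 x 0.02298 = 0.001868 mol, which equals the excess n(NaOH).
So n(NaOH) consumed by the sample = 0.01164 - 0.001868 = 0.009770 mol.
n(C6H8O6) = 0.009770 / 1 = 0.009770 mol.
mass C6H8O6 = 0.009770 x 176.12 = 1.721 g, so %C6H8O6 = 1.721/2.7476 x 100 = 62.6%.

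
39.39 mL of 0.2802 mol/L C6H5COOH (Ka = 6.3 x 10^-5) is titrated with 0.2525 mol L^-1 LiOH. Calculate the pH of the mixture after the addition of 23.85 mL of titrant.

Initial n(C6H5COOH) = 0.2802 x 0.03939 = 0.01104 mol.
n(LiOH) added = 0.2525 x 0.02385 = 0.006022 mol, converting that many moles of C6H5COOH to C6H5COO-.
Remaining n(C6H5COOH) = 0.005015 mol; n(C6H5COO-) = 0.006022 mol.
By Henderson-Hasselbalch, pH = pKa + log([A^-]/[HA]) = 4.20 + log(0.006022/0.005015) = 4.20 + (+0.08) = 4.28.

4.28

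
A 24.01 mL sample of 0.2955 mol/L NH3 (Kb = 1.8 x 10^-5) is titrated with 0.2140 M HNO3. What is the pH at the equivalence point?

5.08

n(NH3) = 0.2955 x 0.02401 = 0.007095 mol; V(HNO3) at equivalence = 0.007095/0.2140 = 0.03315 L.
At equivalence the base is fully converted to NH4+; total volume = 0.05716 L, so [NH4+] = 0.007095/0.05716 = 0.1241 M.
Ka(NH4+) = Kw/Kb = 1.0e-14 / 1.8 x 10^-5 = 5.56e-10.
[H^+] = sqrt(Ka x [NH4+]) = sqrt(5.56e-10 x 0.1241) = 8.30e-6 M.
pH = -log(8.30e-6) = 5.08.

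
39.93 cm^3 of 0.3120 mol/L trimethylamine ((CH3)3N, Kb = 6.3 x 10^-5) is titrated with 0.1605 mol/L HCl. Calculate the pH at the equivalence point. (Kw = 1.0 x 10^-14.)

n((CH3)3N) = 0.3120 x 0.03993 = 0.01246 mol; V(HCl) at equivalence = 0.01246/0.1605 = 0.07762 L.
At equivalence the base is fully converted to (CH3)3NH+; total volume = 0.1176 L, so [(CH3)3NH+] = 0.01246/0.1176 = 0.1060 M.
Ka((CH3)3NH+) = Kw/Kb = 1.0e-14 / 6.3 x 10^-5 = 1.59e-10.
[H^+] = sqrt(Ka x [(CH3)3NH+]) = sqrt(1.59e-10 x 0.1060) = 4.10e-6 M.
pH = -log(4.10e-6) = 5.39.

5.39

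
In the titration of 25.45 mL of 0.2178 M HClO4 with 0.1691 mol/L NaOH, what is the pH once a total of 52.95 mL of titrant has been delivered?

12.64

n(acid) = 0.2178 x 0.02545 = 0.005543 mol; n(NaOH) added = 0.1691 x 0.05295 = 0.008954 mol.
Base is in excess by 0.008954 - 0.005543 = 0.003411 mol in a total volume of 0.07840 L.
[OH^-] = 0.003411/0.07840 = 0.04351 M, so pOH = 1.36 and pH = 14.00 - 1.36 = 12.64.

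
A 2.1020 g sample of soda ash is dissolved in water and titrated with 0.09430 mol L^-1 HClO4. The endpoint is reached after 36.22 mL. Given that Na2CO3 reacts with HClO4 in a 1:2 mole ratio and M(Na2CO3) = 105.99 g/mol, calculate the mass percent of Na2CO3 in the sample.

8.61%

n(HClO4) = 0.09430 x 0.03622 = 0.003416 mol.
n(Na2CO3) = 0.003416 / 2 = 0.001708 mol.
mass of Na2CO3 = 0.001708 x 105.99 = 0.1810 g.
% purity = 0.1810 / 2.1020 x 100 = 8.61%.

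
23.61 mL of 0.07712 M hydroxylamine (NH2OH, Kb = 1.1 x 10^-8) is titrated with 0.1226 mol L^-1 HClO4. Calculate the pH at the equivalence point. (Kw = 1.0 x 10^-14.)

n(NH2OH) = 0.07712 x 0.02361 = 0.001821 mol; V(HClO4) at equivalence = 0.001821/0.1226 = 0.01485 L.
At equivalence the base is fully converted to NH3OH+; total volume = 0.03846 L, so [NH3OH+] = 0.001821/0.03846 = 0.04734 M.
Ka(NH3OH+) = Kw/Kb = 1.0e-14 / 1.1 x 10^-8 = 9.09e-7.
[H^+] = sqrt(Ka x [NH3OH+]) = sqrt(9.09e-7 x 0.04734) = 0.000207 M.
pH = -log(0.000207) = 3.68.

3.68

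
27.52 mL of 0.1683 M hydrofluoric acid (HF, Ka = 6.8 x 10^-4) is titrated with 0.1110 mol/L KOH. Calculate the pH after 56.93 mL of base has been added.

12.30

n(acid) = 0.1683 x 0.02752 = 0.004632 mol; n(KOH) added = 0.1110 x 0.05693 = 0.006319 mol.
Base is in excess by 0.006319 - 0.004632 = 0.001688 mol in a total volume of 0.08445 L.
[OH^-] = 0.001688/0.08445 = 0.01998 M, so pOH = 1.70 and pH = 14.00 - 1.70 = 12.30.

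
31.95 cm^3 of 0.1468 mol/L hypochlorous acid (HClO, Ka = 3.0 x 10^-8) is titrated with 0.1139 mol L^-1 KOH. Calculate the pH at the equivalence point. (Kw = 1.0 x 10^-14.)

n(HClO) = 0.1468 x 0.03195 = 0.004690 mol; V(KOH) at equivalence = 0.004690/0.1139 = 0.04118 L.
At equivalence all the acid is converted to ClO-; total volume = 0.03195 + 0.04118 = 0.07313 L, so [ClO-] = 0.004690/0.07313 = 0.06414 M.
Kb = Kw/Ka = 1.0e-14 / 3.0 x 10^-8 = 3.33e-7.
[OH^-] = sqrt(Kb x [ClO-]) = sqrt(3.33e-7 x 0.06414) = 0.000146 M.
pOH = 3.84, so pH = 14.00 - 3.84 = 10.16.

10.16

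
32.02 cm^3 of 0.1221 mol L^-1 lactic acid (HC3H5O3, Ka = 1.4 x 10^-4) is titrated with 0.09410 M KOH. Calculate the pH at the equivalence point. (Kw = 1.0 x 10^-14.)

8.29

n(HC3H5O3) = 0.1221 x 0.03202 = 0.003910 mol; V(KOH) at equivalence = 0.003910/0.09410 = 0.04155 L.
At equivalence all the acid is converted to C3H5O3-; total volume = 0.03202 + 0.04155 = 0.07357 L, so [C3H5O3-] = 0.003910/0.07357 = 0.05314 M.
Kb = Kw/Ka = 1.0e-14 / 1.4 x 10^-4 = 7.14e-11.
[OH^-] = sqrt(Kb x [C3H5O3-]) = sqrt(7.14e-11 x 0.05314) = 1.95e-6 M.
pOH = 5.71, so pH = 14.00 - 5.71 = 8.29.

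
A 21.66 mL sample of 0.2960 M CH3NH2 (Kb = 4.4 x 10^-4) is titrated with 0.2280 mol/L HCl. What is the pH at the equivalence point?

n(CH3NH2) = 0.2960 x 0.02166 = 0.006411 mol; V(HCl) at equivalence = 0.006411/0.2280 = 0.02812 L.
At equivalence the base is fully converted to CH3NH3+; total volume = 0.04978 L, so [CH3NH3+] = 0.006411/0.04978 = 0.1288 M.
Ka(CH3NH3+) = Kw/Kb = 1.0e-14 / 4.4 x 10^-4 = 2.27e-11.
[H^+] = sqrt(Ka x [CH3NH3+]) = sqrt(2.27e-11 x 0.1288) = 1.71e-6 M.
pH = -log(1.71e-6) = 5.77.

5.77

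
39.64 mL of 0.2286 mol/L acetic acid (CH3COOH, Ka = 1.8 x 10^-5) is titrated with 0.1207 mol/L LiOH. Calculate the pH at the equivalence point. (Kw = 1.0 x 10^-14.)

n(CH3COOH) = 0.2286 x 0.03964 = 0.009062 mol; V(LiOH) at equivalence = 0.009062/0.1207 = 0.07508 L.
At equivalence all the acid is converted to CH3COO-; total volume = 0.03964 + 0.07508 = 0.1147 L, so [CH3COO-] = 0.009062/0.1147 = 0.07899 M.
Kb = Kw/Ka = 1.0e-14 / 1.8 x 10^-5 = 5.56e-10.
[OH^-] = sqrt(Kb x [CH3COO-]) = sqrt(5.56e-10 x 0.07899) = 6.62e-6 M.
pOH = 5.18, so pH = 14.00 - 5.18 = 8.82.

8.82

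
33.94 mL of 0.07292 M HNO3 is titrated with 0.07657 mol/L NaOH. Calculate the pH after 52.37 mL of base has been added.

12.25

n(acid) = 0.07292 x 0.03394 = 0.002475 mol; n(NaOH) added = 0.07657 x 0.05237 = 0.004010 mol.
Base is in excess by 0.004010 - 0.002475 = 0.001535 mol in a total volume of 0.08631 L.
[OH^-] = 0.001535/0.08631 = 0.01779 M, so pOH = 1.75 and pH = 14.00 - 1.75 = 12.25.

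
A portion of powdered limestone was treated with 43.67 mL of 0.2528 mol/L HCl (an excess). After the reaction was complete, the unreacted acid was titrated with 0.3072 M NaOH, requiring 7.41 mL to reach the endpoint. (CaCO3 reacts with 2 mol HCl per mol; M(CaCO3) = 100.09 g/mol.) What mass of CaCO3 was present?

0.439 g

Total n(HCl) added = 0.2528 x 0.04367 = 0.01104 mol.
n(NaOH) used = 0.3072 x 0.007410 = 0.002276 mol, which equals the excess n(HCl).
So n(HCl) consumed by the sample = 0.01104 - 0.002276 = 0.008763 mol.
n(CaCO3) = 0.008763 / 2 = 0.004382 mol.
mass = 0.004382 mol x 100.09 g/mol = 0.439 g.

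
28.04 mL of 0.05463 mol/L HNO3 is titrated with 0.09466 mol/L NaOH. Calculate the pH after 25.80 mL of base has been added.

n(acid) = 0.05463 x 0.02804 = 0.001532 mol; n(NaOH) added = 0.09466 x 0.02580 = 0.002442 mol.
Base is in excess by 0.002442 - 0.001532 = 0.0009104 mol in a total volume of 0.05384 L.
[OH^-] = 0.0009104/0.05384 = 0.01691 M, so pOH = 1.77 and pH = 14.00 - 1.77 = 12.23.

12.23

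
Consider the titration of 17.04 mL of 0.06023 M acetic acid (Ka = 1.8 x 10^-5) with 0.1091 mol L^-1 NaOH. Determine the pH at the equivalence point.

8.67

n(CH3COOH) = 0.06023 x 0.01704 = 0.001026 mol; V(NaOH) at equivalence = 0.001026/0.1091 = 0.009407 L.
At equivalence all the acid is converted to CH3COO-; total volume = 0.01704 + 0.009407 = 0.02645 L, so [CH3COO-] = 0.001026/0.02645 = 0.03881 M.
Kb = Kw/Ka = 1.0e-14 / 1.8 x 10^-5 = 5.56e-10.
[OH^-] = sqrt(Kb x [CH3COO-]) = sqrt(5.56e-10 x 0.03881) = 4.64e-6 M.
pOH = 5.33, so pH = 14.00 - 5.33 = 8.67.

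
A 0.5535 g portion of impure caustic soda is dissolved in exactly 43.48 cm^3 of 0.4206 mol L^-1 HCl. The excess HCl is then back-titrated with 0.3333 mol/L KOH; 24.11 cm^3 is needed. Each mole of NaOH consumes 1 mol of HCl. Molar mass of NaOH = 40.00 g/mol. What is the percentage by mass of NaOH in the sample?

74.1%

Total n(HCl) added = 0.4206 x 0.04348 = 0.01829 mol.
n(KOH) used = 0.3333 x 0.02411 = 0.008036 mol, which equals the excess n(HCl).
So n(HCl) consumed by the sample = 0.01829 - 0.008036 = 0.01025 mol.
n(NaOH) = 0.01025 / 1 = 0.01025 mol.
mass NaOH = 0.01025 x 40.00 = 0.4101 g, so %NaOH = 0.4101/0.5535 x 100 = 74.1%.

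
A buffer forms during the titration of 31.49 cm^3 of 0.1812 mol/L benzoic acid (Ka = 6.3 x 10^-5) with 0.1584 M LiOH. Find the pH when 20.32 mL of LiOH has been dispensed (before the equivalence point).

Initial n(C6H5COOH) = 0.1812 x 0.03149 = 0.005706 mol.
n(LiOH) added = 0.1584 x 0.02032 = 0.003219 mol, converting that many moles of C6H5COOH to C6H5COO-.
Remaining n(C6H5COOH) = 0.002487 mol; n(C6H5COO-) = 0.003219 mol.
By Henderson-Hasselbalch, pH = pKa + log([A^-]/[HA]) = 4.20 + log(0.003219/0.002487) = 4.20 + (+0.11) = 4.31.

4.31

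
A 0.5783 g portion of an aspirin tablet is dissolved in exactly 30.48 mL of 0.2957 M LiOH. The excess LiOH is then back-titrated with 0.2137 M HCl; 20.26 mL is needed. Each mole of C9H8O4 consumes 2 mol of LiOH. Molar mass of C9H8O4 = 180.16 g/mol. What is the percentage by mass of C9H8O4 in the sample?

73.0%

Total n(LiOH) added = 0.2957 x 0.03048 = 0.009013 mol.
n(HCl) used = 0.2137 x 0.02026 = 0.004330 mol, which equals the excess n(LiOH).
So n(LiOH) consumed by the sample = 0.009013 - 0.004330 = 0.004683 mol.
n(C9H8O4) = 0.004683 / 2 = 0.002342 mol.
mass C9H8O4 = 0.002342 x 180.16 = 0.4219 g, so %C9H8O4 = 0.4219/0.5783 x 100 = 73.0%.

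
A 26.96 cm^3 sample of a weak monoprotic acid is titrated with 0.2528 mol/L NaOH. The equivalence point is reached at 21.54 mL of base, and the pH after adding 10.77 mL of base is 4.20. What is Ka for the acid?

10.77 mL is half of the equivalence volume, so this is the half-equivalence point where [HA] = [A^-].
At half-equivalence pH = pKa, so pKa = 4.20.
Ka = 10^(-4.20) = 6.3 x 10^-5.

6.3 x 10^-5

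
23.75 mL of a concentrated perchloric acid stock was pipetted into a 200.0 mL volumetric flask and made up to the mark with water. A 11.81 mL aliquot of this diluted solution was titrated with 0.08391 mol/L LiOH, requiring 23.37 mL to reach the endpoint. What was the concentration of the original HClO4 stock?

n(LiOH) = 0.08391 x 0.02337 = 0.001961 mol.
n(HClO4) in the aliquot = 0.001961 mol.
[diluted HClO4] = 0.001961 / 0.01181 = 0.1660 M.
Dilution factor = 200.0/23.75 = 8.421, so [stock] = 0.1660 x 8.421 = 1.40 M.

1.40 M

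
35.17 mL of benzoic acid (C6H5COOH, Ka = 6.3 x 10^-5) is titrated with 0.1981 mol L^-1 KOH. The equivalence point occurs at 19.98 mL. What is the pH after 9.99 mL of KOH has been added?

4.20

9.99 mL is exactly half the equivalence volume (19.98/2), i.e. the half-equivalence point.
There, n(HA) = n(A^-), so pH = pKa = -log(6.3 x 10^-5) = 4.20.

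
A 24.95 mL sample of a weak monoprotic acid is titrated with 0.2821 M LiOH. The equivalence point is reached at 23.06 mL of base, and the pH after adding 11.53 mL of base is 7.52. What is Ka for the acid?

3.0 x 10^-8

11.53 mL is half of the equivalence volume, so this is the half-equivalence point where [HA] = [A^-].
At half-equivalence pH = pKa, so pKa = 7.52.
Ka = 10^(-7.52) = 3.0 x 10^-8.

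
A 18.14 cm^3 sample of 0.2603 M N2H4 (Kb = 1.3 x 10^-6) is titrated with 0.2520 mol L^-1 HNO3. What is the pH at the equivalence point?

n(N2H4) = 0.2603 x 0.01814 = 0.004722 mol; V(HNO3) at equivalence = 0.004722/0.2520 = 0.01874 L.
At equivalence the base is fully converted to N2H5+; total volume = 0.03688 L, so [N2H5+] = 0.004722/0.03688 = 0.1280 M.
Ka(N2H5+) = Kw/Kb = 1.0e-14 / 1.3 x 10^-6 = 7.69e-9.
[H^+] = sqrt(Ka x [N2H5+]) = sqrt(7.69e-9 x 0.1280) = 3.14e-5 M.
pH = -log(3.14e-5) = 4.50.

4.50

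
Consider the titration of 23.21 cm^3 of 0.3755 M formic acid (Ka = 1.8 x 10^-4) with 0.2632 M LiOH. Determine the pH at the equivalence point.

8.47

n(HCOOH) = 0.3755 x 0.02321 = 0.008715 mol; V(LiOH) at equivalence = 0.008715/0.2632 = 0.03311 L.
At equivalence all the acid is converted to HCOO-; total volume = 0.02321 + 0.03311 = 0.05632 L, so [HCOO-] = 0.008715/0.05632 = 0.1547 M.
Kb = Kw/Ka = 1.0e-14 / 1.8 x 10^-4 = 5.56e-11.
[OH^-] = sqrt(Kb x [HCOO-]) = sqrt(5.56e-11 x 0.1547) = 2.93e-6 M.
pOH = 5.53, so pH = 14.00 - 5.53 = 8.47.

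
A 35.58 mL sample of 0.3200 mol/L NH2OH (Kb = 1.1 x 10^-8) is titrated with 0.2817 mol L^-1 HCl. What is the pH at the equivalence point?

3.43

n(NH2OH) = 0.3200 x 0.03558 = 0.01139 mol; V(HCl) at equivalence = 0.01139/0.2817 = 0.04042 L.
At equivalence the base is fully converted to NH3OH+; total volume = 0.07600 L, so [NH3OH+] = 0.01139/0.07600 = 0.1498 M.
Ka(NH3OH+) = Kw/Kb = 1.0e-14 / 1.1 x 10^-8 = 9.09e-7.
[H^+] = sqrt(Ka x [NH3OH+]) = sqrt(9.09e-7 x 0.1498) = 0.000369 M.
pH = -log(0.000369) = 3.43.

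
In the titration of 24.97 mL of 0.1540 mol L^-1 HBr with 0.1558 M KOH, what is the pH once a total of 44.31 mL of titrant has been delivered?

n(acid) = 0.1540 x 0.02497 = 0.003845 mol; n(KOH) added = 0.1558 x 0.04431 = 0.006903 mol.
Base is in excess by 0.006903 - 0.003845 = 0.003058 mol in a total volume of 0.06928 L.
[OH^-] = 0.003058/0.06928 = 0.04414 M, so pOH = 1.36 and pH = 14.00 - 1.36 = 12.64.

12.64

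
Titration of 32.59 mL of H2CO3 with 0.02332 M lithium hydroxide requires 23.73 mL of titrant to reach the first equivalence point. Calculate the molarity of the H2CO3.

n(LiOH) = 0.02332 x 0.02373 = 0.0005534 mol.
At the first equivalence point, 1 mol OH^- react per mol H2CO3, so n(H2CO3) = 0.0005534 / 1 = 0.0005534 mol.
[H2CO3] = 0.0005534 / 0.03259 L = 0.0170 M.

0.0170 M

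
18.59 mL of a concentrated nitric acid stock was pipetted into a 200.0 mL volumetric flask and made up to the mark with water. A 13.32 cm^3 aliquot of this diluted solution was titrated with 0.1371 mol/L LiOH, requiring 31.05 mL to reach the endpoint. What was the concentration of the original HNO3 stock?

3.44 M

n(LiOH) = 0.1371 x 0.03105 = 0.004257 mol.
n(HNO3) in the aliquot = 0.004257 mol.
[diluted HNO3] = 0.004257 / 0.01332 = 0.3196 M.
Dilution factor = 200.0/18.59 = 10.76, so [stock] = 0.3196 x 10.76 = 3.44 M.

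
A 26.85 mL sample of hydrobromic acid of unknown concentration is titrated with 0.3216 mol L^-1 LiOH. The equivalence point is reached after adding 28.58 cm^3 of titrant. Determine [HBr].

0.342 M

n(LiOH) delivered = 0.3216 x 0.02858 = 0.009191 mol.
For a 1:1 reaction, n(HBr) = 0.009191 mol.
[HBr] = 0.009191 mol / 0.02685 L = 0.342 M.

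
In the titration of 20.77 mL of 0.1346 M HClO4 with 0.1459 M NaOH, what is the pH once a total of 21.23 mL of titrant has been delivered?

11.86

n(acid) = 0.1346 x 0.02077 = 0.002796 mol; n(NaOH) added = 0.1459 x 0.02123 = 0.003097 mol.
Base is in excess by 0.003097 - 0.002796 = 0.0003018 mol in a total volume of 0.04200 L.
[OH^-] = 0.0003018/0.04200 = 0.007186 M, so pOH = 2.14 and pH = 14.00 - 2.14 = 11.86.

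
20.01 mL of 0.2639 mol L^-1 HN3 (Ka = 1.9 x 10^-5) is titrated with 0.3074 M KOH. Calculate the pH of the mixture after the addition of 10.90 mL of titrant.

4.96

Initial n(HN3) = 0.2639 x 0.02001 = 0.005281 mol.
n(KOH) added = 0.3074 x 0.01090 = 0.003351 mol, converting that many moles of HN3 to N3-.
Remaining n(HN3) = 0.001930 mol; n(N3-) = 0.003351 mol.
By Henderson-Hasselbalch, pH = pKa + log([A^-]/[HA]) = 4.72 + log(0.003351/0.001930) = 4.72 + (+0.24) = 4.96.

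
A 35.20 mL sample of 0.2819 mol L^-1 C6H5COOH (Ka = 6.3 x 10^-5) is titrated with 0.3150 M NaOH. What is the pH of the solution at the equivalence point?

n(C6H5COOH) = 0.2819 x 0.03520 = 0.009923 mol; V(NaOH) at equivalence = 0.009923/0.3150 = 0.03150 L.
At equivalence all the acid is converted to C6H5COO-; total volume = 0.03520 + 0.03150 = 0.06670 L, so [C6H5COO-] = 0.009923/0.06670 = 0.1488 M.
Kb = Kw/Ka = 1.0e-14 / 6.3 x 10^-5 = 1.59e-10.
[OH^-] = sqrt(Kb x [C6H5COO-]) = sqrt(1.59e-10 x 0.1488) = 4.86e-6 M.
pOH = 5.31, so pH = 14.00 - 5.31 = 8.69.

8.69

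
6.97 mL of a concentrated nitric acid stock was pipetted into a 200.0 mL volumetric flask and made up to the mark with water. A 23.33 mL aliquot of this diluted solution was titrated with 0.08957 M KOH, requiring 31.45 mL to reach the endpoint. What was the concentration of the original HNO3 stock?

3.46 M

n(KOH) = 0.08957 x 0.03145 = 0.002817 mol.
n(HNO3) in the aliquot = 0.002817 mol.
[diluted HNO3] = 0.002817 / 0.02333 = 0.1207 M.
Dilution factor = 200.0/6.970 = 28.69, so [stock] = 0.1207 x 28.69 = 3.46 M.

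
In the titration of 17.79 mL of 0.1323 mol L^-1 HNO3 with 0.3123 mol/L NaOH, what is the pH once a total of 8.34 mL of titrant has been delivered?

11.98

n(acid) = 0.1323 x 0.01779 = 0.002354 mol; n(NaOH) added = 0.3123 x 0.008340 = 0.002605 mol.
Base is in excess by 0.002605 - 0.002354 = 0.0002510 mol in a total volume of 0.02613 L.
[OH^-] = 0.0002510/0.02613 = 0.009604 M, so pOH = 2.02 and pH = 14.00 - 2.02 = 11.98.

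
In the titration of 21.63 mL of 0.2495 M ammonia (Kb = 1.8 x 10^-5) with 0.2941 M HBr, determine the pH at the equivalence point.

n(NH3) = 0.2495 x 0.02163 = 0.005397 mol; V(HBr) at equivalence = 0.005397/0.2941 = 0.01835 L.
At equivalence the base is fully converted to NH4+; total volume = 0.03998 L, so [NH4+] = 0.005397/0.03998 = 0.1350 M.
Ka(NH4+) = Kw/Kb = 1.0e-14 / 1.8 x 10^-5 = 5.56e-10.
[H^+] = sqrt(Ka x [NH4+]) = sqrt(5.56e-10 x 0.1350) = 8.66e-6 M.
pH = -log(8.66e-6) = 5.06.

5.06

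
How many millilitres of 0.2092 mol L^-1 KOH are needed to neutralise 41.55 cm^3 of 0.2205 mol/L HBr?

n(HBr) = 0.2205 mol/L x 0.04155 L = 0.009162 mol.
At equivalence n(KOH) = n(HBr) = 0.009162 mol.
V(KOH) = 0.009162 / 0.2092 = 0.04379 L = 43.8 mL.

43.8 mL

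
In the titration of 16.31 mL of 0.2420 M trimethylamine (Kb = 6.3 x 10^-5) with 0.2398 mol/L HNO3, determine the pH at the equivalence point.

5.36

n((CH3)3N) = 0.2420 x 0.01631 = 0.003947 mol; V(HNO3) at equivalence = 0.003947/0.2398 = 0.01646 L.
At equivalence the base is fully converted to (CH3)3NH+; total volume = 0.03277 L, so [(CH3)3NH+] = 0.003947/0.03277 = 0.1204 M.
Ka((CH3)3NH+) = Kw/Kb = 1.0e-14 / 6.3 x 10^-5 = 1.59e-10.
[H^+] = sqrt(Ka x [(CH3)3NH+]) = sqrt(1.59e-10 x 0.1204) = 4.37e-6 M.
pH = -log(4.37e-6) = 5.36.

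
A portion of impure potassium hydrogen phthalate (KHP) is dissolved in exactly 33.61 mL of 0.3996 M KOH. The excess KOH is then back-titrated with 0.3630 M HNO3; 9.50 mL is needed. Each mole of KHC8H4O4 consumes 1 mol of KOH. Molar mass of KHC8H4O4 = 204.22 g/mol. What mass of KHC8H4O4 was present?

2.04 g

Total n(KOH) added = 0.3996 x 0.03361 = 0.01343 mol.
n(HNO3) used = 0.3630 x 0.009500 = 0.003449 mol, which equals the excess n(KOH).
So n(KOH) consumed by the sample = 0.01343 - 0.003449 = 0.009982 mol.
n(KHC8H4O4) = 0.009982 / 1 = 0.009982 mol.
mass = 0.009982 mol x 204.22 g/mol = 2.04 g.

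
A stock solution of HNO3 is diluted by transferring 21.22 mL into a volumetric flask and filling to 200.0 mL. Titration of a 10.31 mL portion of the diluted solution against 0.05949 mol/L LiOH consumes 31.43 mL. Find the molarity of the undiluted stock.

1.71 M

n(LiOH) = 0.05949 x 0.03143 = 0.001870 mol.
n(HNO3) in the aliquot = 0.001870 mol.
[diluted HNO3] = 0.001870 / 0.01031 = 0.1814 M.
Dilution factor = 200.0/21.22 = 9.425, so [stock] = 0.1814 x 9.425 = 1.71 M.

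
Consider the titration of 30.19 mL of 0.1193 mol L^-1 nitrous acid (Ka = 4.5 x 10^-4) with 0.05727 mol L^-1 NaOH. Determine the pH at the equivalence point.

7.97

n(HNO2) = 0.1193 x 0.03019 = 0.003602 mol; V(NaOH) at equivalence = 0.003602/0.05727 = 0.06289 L.
At equivalence all the acid is converted to NO2-; total volume = 0.03019 + 0.06289 = 0.09308 L, so [NO2-] = 0.003602/0.09308 = 0.03869 M.
Kb = Kw/Ka = 1.0e-14 / 4.5 x 10^-4 = 2.22e-11.
[OH^-] = sqrt(Kb x [NO2-]) = sqrt(2.22e-11 x 0.03869) = 9.27e-7 M.
pOH = 6.03, so pH = 14.00 - 6.03 = 7.97.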